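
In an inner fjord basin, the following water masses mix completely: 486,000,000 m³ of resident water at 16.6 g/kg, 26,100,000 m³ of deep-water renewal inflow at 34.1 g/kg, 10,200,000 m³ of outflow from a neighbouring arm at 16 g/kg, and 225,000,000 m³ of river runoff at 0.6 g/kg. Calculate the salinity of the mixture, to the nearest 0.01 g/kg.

Conserving salt mass:
salt = 486,000,000×16.6 + 26,100,000×34.1 + 10,200,000×16 + 225,000,000×0.6 = 8,067,600,000 + 890,010,000 + 163,200,000 + 135,000,000 = 9,255,810,000
volume = 486,000,000 + 26,100,000 + 10,200,000 + 225,000,000 = 747,300,000 m³
S = 9,255,810,000 / 747,300,000 = 12.3857 g/kg

12.39 g/kg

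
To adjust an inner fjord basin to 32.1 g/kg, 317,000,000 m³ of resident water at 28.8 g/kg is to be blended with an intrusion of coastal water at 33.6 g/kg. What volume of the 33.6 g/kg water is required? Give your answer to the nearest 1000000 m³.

Salt balance: 317,000,000×28.8 + V×33.6 = (317,000,000+V)×32.1
9,129,600,000 + 33.6V = 10,175,700,000 + 32.1V
1,046,100,000 = 1.5V
V = 697,400,000 m³

697000000 m³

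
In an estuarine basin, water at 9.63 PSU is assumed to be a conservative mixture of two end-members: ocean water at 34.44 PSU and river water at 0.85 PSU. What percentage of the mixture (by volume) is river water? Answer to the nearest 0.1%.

73.9%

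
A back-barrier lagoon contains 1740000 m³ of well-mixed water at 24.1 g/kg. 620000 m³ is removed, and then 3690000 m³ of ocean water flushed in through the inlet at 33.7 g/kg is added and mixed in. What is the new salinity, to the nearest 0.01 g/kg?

Remaining after removal: 1,120,000 m³ at 24.1 g/kg (salt = 26,992,000)
After addition: salt = 26,992,000 + 3,690,000×33.7 = 151,345,000; volume = 4,810,000 m³
S = 151,345,000 / 4,810,000 = 31.4647 g/kg

31.46 g/kg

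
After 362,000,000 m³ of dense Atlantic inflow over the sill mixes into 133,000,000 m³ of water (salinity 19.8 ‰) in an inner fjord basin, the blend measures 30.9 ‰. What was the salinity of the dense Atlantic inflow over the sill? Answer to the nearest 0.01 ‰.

Salt balance: 133,000,000×19.8 + 362,000,000×S = 495,000,000×30.9
2,633,400,000 + 362,000,000·S = 15,295,500,000
S = (15,295,500,000 − 2,633,400,000) / 362,000,000 = 34.9782 ‰

34.98 ‰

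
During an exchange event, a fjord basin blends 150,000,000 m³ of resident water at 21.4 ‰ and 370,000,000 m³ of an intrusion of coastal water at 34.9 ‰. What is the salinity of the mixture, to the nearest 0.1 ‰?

31.0 ‰

Conserving salt mass:
salt = 150,000,000×21.4 + 370,000,000×34.9 = 3,210,000,000 + 12,913,000,000 = 16,123,000,000
volume = 150,000,000 + 370,000,000 = 520,000,000 m³
S = 16,123,000,000 / 520,000,000 = 31.006 ‰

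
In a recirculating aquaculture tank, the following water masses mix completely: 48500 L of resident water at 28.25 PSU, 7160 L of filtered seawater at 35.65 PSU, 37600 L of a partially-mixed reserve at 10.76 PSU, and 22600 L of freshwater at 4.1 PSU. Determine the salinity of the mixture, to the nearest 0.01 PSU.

18.32 PSU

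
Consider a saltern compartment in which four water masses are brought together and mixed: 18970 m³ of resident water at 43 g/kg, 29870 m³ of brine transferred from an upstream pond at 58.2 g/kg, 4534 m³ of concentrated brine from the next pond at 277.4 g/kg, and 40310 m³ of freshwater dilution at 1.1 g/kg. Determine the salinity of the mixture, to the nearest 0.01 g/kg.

41.16 g/kg

Mass of salt is conserved:
salt = 18,970×43 + 29,870×58.2 + 4,534×277.4 + 40,310×1.1 = 815,710 + 1,738,434 + 1,257,731.6 + 44,341 = 3,856,216.6
volume = 18,970 + 29,870 + 4,534 + 40,310 = 93,684 m³
S = 3,856,216.6 / 93,684 = 41.162 g/kg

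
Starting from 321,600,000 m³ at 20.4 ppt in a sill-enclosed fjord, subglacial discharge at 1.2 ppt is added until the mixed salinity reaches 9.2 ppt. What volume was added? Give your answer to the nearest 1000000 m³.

Salt balance: 321,600,000×20.4 + V×1.2 = (321,600,000+V)×9.2
6,560,640,000 + 1.2V = 2,958,720,000 + 9.2V
3,601,920,000 = 8V
V = 450,240,000 m³

450000000 m³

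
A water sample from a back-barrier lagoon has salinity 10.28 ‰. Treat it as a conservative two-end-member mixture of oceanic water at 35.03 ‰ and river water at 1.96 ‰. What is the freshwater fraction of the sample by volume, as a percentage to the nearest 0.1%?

74.8%

Let f be the freshwater fraction. Salt balance per unit volume:
f×1.96 + (1−f)×35.03 = 10.28
f = (35.03 − 10.28) / (35.03 − 1.96) = 24.75/33.07 = 0.7484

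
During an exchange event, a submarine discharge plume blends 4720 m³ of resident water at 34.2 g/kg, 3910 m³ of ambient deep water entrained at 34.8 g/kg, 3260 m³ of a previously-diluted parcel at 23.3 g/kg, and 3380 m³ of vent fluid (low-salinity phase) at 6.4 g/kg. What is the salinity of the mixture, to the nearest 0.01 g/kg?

Salt balance:
salt = 4,720×34.2 + 3,910×34.8 + 3,260×23.3 + 3,380×6.4 = 161,424 + 136,068 + 75,958 + 21,632 = 395,082
volume = 4,720 + 3,910 + 3,260 + 3,380 = 15,270 m³
S = 395,082 / 15,270 = 25.8731 g/kg

25.87 g/kg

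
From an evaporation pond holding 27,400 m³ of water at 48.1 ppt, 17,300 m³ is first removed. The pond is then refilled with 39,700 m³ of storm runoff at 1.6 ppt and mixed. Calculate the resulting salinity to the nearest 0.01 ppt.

11.03 ppt

Remaining after removal: 10,100 m³ at 48.1 ppt (salt = 485,810)
After addition: salt = 485,810 + 39,700×1.6 = 549,330; volume = 49,800 m³
S = 549,330 / 49,800 = 11.0307 ppt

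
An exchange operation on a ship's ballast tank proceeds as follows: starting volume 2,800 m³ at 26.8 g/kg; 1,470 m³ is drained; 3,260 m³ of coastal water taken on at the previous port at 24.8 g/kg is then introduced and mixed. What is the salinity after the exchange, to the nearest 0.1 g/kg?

25.4 g/kg

Remaining after removal: 1,330 m³ at 26.8 g/kg (salt = 35,644)
After addition: salt = 35,644 + 3,260×24.8 = 116,492; volume = 4,590 m³
S = 116,492 / 4,590 = 25.3795 g/kg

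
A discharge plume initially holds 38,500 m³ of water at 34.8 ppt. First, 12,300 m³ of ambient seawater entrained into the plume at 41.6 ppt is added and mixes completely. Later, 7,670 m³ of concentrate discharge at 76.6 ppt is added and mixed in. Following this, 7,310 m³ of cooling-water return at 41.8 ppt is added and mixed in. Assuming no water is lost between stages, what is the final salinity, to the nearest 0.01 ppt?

By conservation of dissolved salt,
Initial salt = 38,500×34.8 = 1,339,800
After stage 1: salt = 1,339,800 + 12,300×41.6 = 1,851,480; volume = 50,800 m³; S = 36.446 ppt
After stage 2: salt = 1,851,480 + 7,670×76.6 = 2,439,002; volume = 58,470 m³; S = 41.714 ppt
After stage 3: salt = 2,439,002 + 7,310×41.8 = 2,744,560; volume = 65,780 m³
S = 2,744,560 / 65,780 = 41.7233 ppt

41.72 ppt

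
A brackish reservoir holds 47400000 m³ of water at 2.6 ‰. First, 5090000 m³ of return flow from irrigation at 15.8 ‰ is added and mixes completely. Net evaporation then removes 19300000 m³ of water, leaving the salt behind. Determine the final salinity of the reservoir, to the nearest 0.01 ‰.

6.14 ‰

After mixing: salt = 47,400,000×2.6 + 5,090,000×15.8 = 203,662,000; volume = 52,490,000 m³
After evaporation: salt unchanged = 203,662,000; volume = 52,490,000 − 19,300,000 = 33,190,000 m³
S = 203,662,000 / 33,190,000 = 6.1362 ‰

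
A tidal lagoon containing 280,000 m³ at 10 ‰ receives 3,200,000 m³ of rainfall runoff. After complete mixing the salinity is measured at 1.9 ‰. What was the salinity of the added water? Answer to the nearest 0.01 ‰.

1.19 ‰

Salt balance: 280,000×10 + 3,200,000×S = 3,480,000×1.9
2,800,000 + 3,200,000·S = 6,612,000
S = (6,612,000 − 2,800,000) / 3,200,000 = 1.1913 ‰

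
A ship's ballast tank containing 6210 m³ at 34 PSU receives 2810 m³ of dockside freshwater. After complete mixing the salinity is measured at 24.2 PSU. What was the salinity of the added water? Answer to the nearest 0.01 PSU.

2.54 PSU

Salt balance: 6,210×34 + 2,810×S = 9,020×24.2
211,140 + 2,810·S = 218,284
S = (218,284 − 211,140) / 2,810 = 2.5423 PSU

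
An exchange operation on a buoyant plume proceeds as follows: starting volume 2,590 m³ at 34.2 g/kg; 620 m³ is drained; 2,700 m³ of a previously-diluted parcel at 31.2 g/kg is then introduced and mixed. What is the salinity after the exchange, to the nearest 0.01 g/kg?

Remaining after removal: 1,970 m³ at 34.2 g/kg (salt = 67,374)
After addition: salt = 67,374 + 2,700×31.2 = 151,614; volume = 4,670 m³
S = 151,614 / 4,670 = 32.4655 g/kg

32.47 g/kg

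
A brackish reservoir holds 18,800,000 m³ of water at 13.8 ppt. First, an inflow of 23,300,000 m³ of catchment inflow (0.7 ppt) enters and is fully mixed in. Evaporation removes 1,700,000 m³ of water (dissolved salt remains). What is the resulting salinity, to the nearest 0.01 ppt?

6.83 ppt

After mixing: salt = 18,800,000×13.8 + 23,300,000×0.7 = 275,750,000; volume = 42,100,000 m³
After evaporation: salt unchanged = 275,750,000; volume = 42,100,000 − 1,700,000 = 40,400,000 m³
S = 275,750,000 / 40,400,000 = 6.8255 ppt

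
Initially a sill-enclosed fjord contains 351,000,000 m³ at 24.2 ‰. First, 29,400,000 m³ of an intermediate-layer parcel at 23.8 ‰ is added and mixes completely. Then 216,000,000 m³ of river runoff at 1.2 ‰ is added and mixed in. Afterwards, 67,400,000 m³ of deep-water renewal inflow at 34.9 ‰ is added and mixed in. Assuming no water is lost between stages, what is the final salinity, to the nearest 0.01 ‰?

By conservation of dissolved salt,
Initial salt = 351,000,000×24.2 = 8,494,200,000
After stage 1: salt = 8,494,200,000 + 29,400,000×23.8 = 9,193,920,000; volume = 380,400,000 m³; S = 24.169 ‰
After stage 2: salt = 9,193,920,000 + 216,000,000×1.2 = 9,453,120,000; volume = 596,400,000 m³; S = 15.85 ‰
After stage 3: salt = 9,453,120,000 + 67,400,000×34.9 = 11,805,380,000; volume = 663,800,000 m³
S = 11,805,380,000 / 663,800,000 = 17.7845 ‰

17.78 ‰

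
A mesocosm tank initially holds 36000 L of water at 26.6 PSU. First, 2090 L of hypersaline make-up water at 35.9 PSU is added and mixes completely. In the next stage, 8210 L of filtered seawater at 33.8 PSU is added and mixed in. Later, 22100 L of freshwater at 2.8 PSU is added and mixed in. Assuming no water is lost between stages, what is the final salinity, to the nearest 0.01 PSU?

20.06 PSU

By conservation of dissolved salt,
Initial salt = 36,000×26.6 = 957,600
After stage 1: salt = 957,600 + 2,090×35.9 = 1,032,631; volume = 38,090 L; S = 27.11 PSU
After stage 2: salt = 1,032,631 + 8,210×33.8 = 1,310,129; volume = 46,300 L; S = 28.297 PSU
After stage 3: salt = 1,310,129 + 22,100×2.8 = 1,372,009; volume = 68,400 L
S = 1,372,009 / 68,400 = 20.0586 PSU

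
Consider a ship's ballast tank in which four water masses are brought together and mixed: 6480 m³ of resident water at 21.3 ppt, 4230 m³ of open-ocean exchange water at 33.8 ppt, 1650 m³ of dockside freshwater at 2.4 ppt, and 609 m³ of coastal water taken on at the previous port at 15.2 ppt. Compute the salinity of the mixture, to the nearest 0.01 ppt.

Total salt / total volume:
salt = 6,480×21.3 + 4,230×33.8 + 1,650×2.4 + 609×15.2 = 138,024 + 142,974 + 3,960 + 9,256.8 = 294,214.8
volume = 6,480 + 4,230 + 1,650 + 609 = 12,969 m³
S = 294,214.8 / 12,969 = 22.686 ppt

22.69 ppt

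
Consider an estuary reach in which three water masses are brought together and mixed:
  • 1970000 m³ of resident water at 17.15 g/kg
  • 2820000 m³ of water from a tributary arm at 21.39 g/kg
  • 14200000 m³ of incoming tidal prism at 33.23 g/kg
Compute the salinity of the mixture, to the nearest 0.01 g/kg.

29.80 g/kg

Conserving salt mass:
salt = 1,970,000×17.15 + 2,820,000×21.39 + 14,200,000×33.23 = 33,785,500 + 60,319,800 + 471,866,000 = 565,971,300
volume = 1,970,000 + 2,820,000 + 14,200,000 = 18,990,000 m³
S = 565,971,300 / 18,990,000 = 29.8036 g/kg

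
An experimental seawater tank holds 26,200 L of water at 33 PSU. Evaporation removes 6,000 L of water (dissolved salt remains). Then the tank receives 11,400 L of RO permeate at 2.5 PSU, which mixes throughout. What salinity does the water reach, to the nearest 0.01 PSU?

28.26 PSU

After evaporation: salt = 26,200×33 = 864,600; volume = 26,200 − 6,000 = 20,200 L
After mixing: salt = 864,600 + 11,400×2.5 = 893,100; volume = 20,200 + 11,400 = 31,600 L
S = 893,100 / 31,600 = 28.2627 PSU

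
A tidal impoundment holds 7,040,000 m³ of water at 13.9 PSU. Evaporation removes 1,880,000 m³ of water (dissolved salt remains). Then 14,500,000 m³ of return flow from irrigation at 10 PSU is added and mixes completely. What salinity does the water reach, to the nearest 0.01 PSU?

After evaporation: salt = 7,040,000×13.9 = 97,856,000; volume = 7,040,000 − 1,880,000 = 5,160,000 m³
After mixing: salt = 97,856,000 + 14,500,000×10 = 242,856,000; volume = 5,160,000 + 14,500,000 = 19,660,000 m³
S = 242,856,000 / 19,660,000 = 12.3528 PSU

12.35 PSU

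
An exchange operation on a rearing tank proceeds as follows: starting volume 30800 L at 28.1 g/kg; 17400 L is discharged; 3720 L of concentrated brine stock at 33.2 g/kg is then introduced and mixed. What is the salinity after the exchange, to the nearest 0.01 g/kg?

29.21 g/kg

Remaining after removal: 13,400 L at 28.1 g/kg (salt = 376,540)
After addition: salt = 376,540 + 3,720×33.2 = 500,044; volume = 17,120 L
S = 500,044 / 17,120 = 29.2082 g/kg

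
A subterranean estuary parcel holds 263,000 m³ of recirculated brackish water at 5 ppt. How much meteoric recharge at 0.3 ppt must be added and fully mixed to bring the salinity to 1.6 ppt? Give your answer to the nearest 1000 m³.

688000 m³

Salt balance: 263,000×5 + V×0.3 = (263,000+V)×1.6
1,315,000 + 0.3V = 420,800 + 1.6V
894,200 = 1.3V
V = 687,846.15 m³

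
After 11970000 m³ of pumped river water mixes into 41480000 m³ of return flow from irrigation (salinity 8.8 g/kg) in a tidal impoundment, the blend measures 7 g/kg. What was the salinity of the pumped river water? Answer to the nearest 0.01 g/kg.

Salt balance: 41,480,000×8.8 + 11,970,000×S = 53,450,000×7
365,024,000 + 11,970,000·S = 374,150,000
S = (374,150,000 − 365,024,000) / 11,970,000 = 0.7624 g/kg

0.76 g/kg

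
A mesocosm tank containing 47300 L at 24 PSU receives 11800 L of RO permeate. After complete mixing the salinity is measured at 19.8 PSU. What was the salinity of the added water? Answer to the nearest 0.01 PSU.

2.96 PSU

Salt balance: 47,300×24 + 11,800×S = 59,100×19.8
1,135,200 + 11,800·S = 1,170,180
S = (1,170,180 − 1,135,200) / 11,800 = 2.9644 PSU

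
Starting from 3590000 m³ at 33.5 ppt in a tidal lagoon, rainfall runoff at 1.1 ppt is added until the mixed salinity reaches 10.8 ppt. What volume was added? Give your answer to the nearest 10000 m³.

8400000 m³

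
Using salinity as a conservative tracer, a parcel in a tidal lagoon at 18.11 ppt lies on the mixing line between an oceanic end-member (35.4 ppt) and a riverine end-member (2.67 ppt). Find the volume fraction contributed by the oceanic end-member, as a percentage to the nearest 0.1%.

47.2%

Let g be the oceanic fraction. Salt balance per unit volume:
g×35.4 + (1−g)×2.67 = 18.11
g = (18.11 − 2.67) / (35.4 − 2.67) = 15.44/32.73 = 0.4717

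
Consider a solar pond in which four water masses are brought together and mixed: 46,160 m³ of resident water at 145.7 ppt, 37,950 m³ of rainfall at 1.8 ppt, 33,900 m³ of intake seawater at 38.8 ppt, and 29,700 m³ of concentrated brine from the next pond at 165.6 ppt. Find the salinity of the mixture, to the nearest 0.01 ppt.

88.20 ppt

Salt balance:
salt = 46,160×145.7 + 37,950×1.8 + 33,900×38.8 + 29,700×165.6 = 6,725,512 + 68,310 + 1,315,320 + 4,918,320 = 13,027,462
volume = 46,160 + 37,950 + 33,900 + 29,700 = 147,710 m³
S = 13,027,462 / 147,710 = 88.1962 ppt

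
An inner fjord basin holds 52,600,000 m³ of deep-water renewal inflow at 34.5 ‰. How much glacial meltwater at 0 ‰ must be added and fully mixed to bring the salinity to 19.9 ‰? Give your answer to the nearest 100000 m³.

38600000 m³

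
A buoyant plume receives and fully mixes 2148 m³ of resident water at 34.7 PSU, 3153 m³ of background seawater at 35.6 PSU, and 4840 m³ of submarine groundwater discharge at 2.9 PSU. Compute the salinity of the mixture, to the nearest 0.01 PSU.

Mass of salt is conserved:
salt = 2,148×34.7 + 3,153×35.6 + 4,840×2.9 = 74,535.6 + 112,246.8 + 14,036 = 200,818.4
volume = 2,148 + 3,153 + 4,840 = 10,141 m³
S = 200,818.4 / 10,141 = 19.8026 PSU

19.80 PSU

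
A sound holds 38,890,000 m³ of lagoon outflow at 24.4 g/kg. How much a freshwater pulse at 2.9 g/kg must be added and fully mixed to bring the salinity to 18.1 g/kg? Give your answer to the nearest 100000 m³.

Salt balance: 38,890,000×24.4 + V×2.9 = (38,890,000+V)×18.1
948,916,000 + 2.9V = 703,909,000 + 18.1V
245,007,000 = 15.2V
V = 16,118,881.58 m³

16100000 m³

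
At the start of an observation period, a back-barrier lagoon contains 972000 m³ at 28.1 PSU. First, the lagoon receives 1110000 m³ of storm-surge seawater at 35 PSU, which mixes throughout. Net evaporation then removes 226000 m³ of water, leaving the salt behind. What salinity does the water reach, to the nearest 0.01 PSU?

35.65 PSU

After mixing: salt = 972,000×28.1 + 1,110,000×35 = 66,163,200; volume = 2,082,000 m³
After evaporation: salt unchanged = 66,163,200; volume = 2,082,000 − 226,000 = 1,856,000 m³
S = 66,163,200 / 1,856,000 = 35.6483 PSU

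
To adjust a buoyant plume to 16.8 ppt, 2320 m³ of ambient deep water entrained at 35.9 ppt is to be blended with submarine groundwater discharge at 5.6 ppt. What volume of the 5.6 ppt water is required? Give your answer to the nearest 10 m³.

Salt balance: 2,320×35.9 + V×5.6 = (2,320+V)×16.8
83,288 + 5.6V = 38,976 + 16.8V
44,312 = 11.2V
V = 3,956.43 m³

3960 m³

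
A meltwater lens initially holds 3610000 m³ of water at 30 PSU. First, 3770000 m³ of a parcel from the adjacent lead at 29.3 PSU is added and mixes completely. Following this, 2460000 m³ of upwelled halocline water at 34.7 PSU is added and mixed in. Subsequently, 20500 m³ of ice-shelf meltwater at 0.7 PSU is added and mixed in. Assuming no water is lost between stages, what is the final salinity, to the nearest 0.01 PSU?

30.84 PSU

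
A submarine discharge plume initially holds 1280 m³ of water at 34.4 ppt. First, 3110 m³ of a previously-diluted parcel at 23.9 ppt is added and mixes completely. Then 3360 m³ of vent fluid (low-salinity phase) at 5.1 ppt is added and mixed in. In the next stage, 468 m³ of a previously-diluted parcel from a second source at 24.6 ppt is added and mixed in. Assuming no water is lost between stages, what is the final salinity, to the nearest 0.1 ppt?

17.9 ppt

Total salt / total volume:
Initial salt = 1,280×34.4 = 44,032
After stage 1: salt = 44,032 + 3,110×23.9 = 118,361; volume = 4,390 m³; S = 26.962 ppt
After stage 2: salt = 118,361 + 3,360×5.1 = 135,497; volume = 7,750 m³; S = 17.483 ppt
After stage 3: salt = 135,497 + 468×24.6 = 147,009.8; volume = 8,218 m³
S = 147,009.8 / 8,218 = 17.8888 ppt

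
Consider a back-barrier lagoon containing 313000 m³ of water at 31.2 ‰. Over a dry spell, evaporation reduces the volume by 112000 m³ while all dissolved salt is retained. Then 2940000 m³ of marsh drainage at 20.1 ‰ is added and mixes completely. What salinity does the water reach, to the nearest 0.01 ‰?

After evaporation: salt = 313,000×31.2 = 9,765,600; volume = 313,000 − 112,000 = 201,000 m³
After mixing: salt = 9,765,600 + 2,940,000×20.1 = 68,859,600; volume = 201,000 + 2,940,000 = 3,141,000 m³
S = 68,859,600 / 3,141,000 = 21.9228 ‰

21.92 ‰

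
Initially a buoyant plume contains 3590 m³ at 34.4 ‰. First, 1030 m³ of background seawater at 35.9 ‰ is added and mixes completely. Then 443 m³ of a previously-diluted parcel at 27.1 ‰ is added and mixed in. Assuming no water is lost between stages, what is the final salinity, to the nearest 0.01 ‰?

34.07 ‰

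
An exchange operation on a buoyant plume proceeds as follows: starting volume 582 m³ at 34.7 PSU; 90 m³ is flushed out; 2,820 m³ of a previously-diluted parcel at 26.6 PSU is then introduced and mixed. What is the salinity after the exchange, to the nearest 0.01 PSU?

Remaining after removal: 492 m³ at 34.7 PSU (salt = 17,072.4)
After addition: salt = 17,072.4 + 2,820×26.6 = 92,084.4; volume = 3,312 m³
S = 92,084.4 / 3,312 = 27.8033 PSU

27.80 PSU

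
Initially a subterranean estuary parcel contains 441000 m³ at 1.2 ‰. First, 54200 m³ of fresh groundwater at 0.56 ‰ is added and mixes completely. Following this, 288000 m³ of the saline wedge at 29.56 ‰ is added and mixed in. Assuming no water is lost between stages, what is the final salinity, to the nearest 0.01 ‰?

Salt balance:
Initial salt = 441,000×1.2 = 529,200
After stage 1: salt = 529,200 + 54,200×0.56 = 559,552; volume = 495,200 m³; S = 1.13 ‰
After stage 2: salt = 559,552 + 288,000×29.56 = 9,072,832; volume = 783,200 m³
S = 9,072,832 / 783,200 = 11.5843 ‰

11.58 ‰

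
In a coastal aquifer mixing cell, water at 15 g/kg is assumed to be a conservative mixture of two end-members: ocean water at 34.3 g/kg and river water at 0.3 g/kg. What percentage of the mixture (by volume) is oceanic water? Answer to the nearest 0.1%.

Let g be the oceanic fraction. Salt balance per unit volume:
g×34.3 + (1−g)×0.3 = 15
g = (15 − 0.3) / (34.3 − 0.3) = 14.7/34 = 0.4324

43.2%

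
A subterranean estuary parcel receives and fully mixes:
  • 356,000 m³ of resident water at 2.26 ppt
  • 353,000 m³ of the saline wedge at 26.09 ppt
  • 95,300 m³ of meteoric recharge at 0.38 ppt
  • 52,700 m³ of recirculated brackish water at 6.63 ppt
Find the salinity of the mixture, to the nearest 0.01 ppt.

12.14 ppt

Total salt / total volume:
salt = 356,000×2.26 + 353,000×26.09 + 95,300×0.38 + 52,700×6.63 = 804,560 + 9,209,770 + 36,214 + 349,401 = 10,399,945
volume = 356,000 + 353,000 + 95,300 + 52,700 = 857,000 m³
S = 10,399,945 / 857,000 = 12.1353 ppt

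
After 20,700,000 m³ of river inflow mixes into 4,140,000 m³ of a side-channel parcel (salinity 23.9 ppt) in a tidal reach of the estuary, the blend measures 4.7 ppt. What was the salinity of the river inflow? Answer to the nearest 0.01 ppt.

0.86 ppt

Salt balance: 4,140,000×23.9 + 20,700,000×S = 24,840,000×4.7
98,946,000 + 20,700,000·S = 116,748,000
S = (116,748,000 − 98,946,000) / 20,700,000 = 0.86 ppt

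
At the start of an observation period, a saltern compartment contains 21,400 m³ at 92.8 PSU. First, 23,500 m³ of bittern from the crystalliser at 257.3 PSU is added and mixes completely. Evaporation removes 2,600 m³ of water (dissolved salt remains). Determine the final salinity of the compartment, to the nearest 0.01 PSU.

After mixing: salt = 21,400×92.8 + 23,500×257.3 = 8,032,470; volume = 44,900 m³
After evaporation: salt unchanged = 8,032,470; volume = 44,900 − 2,600 = 42,300 m³
S = 8,032,470 / 42,300 = 189.8929 PSU

189.89 PSU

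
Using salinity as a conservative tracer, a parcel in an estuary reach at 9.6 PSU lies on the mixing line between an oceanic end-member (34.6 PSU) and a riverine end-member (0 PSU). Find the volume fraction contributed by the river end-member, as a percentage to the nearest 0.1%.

Let f be the freshwater fraction. Salt balance per unit volume:
f×0 + (1−f)×34.6 = 9.6
f = (34.6 − 9.6) / (34.6 − 0) = 25/34.6 = 0.7225

72.3%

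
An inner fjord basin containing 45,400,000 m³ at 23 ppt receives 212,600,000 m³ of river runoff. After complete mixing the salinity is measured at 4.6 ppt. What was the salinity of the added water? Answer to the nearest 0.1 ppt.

0.7 ppt

Salt balance: 45,400,000×23 + 212,600,000×S = 258,000,000×4.6
1,044,200,000 + 212,600,000·S = 1,186,800,000
S = (1,186,800,000 − 1,044,200,000) / 212,600,000 = 0.6707 ppt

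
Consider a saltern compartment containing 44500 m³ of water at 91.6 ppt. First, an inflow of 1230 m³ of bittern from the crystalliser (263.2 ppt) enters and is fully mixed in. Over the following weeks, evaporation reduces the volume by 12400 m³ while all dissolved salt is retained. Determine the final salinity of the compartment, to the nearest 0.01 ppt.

After mixing: salt = 44,500×91.6 + 1,230×263.2 = 4,399,936; volume = 45,730 m³
After evaporation: salt unchanged = 4,399,936; volume = 45,730 − 12,400 = 33,330 m³
S = 4,399,936 / 33,330 = 132.0113 ppt

132.01 ppt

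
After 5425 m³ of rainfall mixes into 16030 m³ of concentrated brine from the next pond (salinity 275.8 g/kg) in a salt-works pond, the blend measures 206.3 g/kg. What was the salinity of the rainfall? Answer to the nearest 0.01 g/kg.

0.94 g/kg

Salt balance: 16,030×275.8 + 5,425×S = 21,455×206.3
4,421,074 + 5,425·S = 4,426,166.5
S = (4,426,166.5 − 4,421,074) / 5,425 = 0.9387 g/kg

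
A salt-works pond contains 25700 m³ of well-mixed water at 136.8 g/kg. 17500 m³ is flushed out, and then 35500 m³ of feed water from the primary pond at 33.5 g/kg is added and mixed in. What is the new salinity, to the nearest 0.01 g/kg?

Remaining after removal: 8,200 m³ at 136.8 g/kg (salt = 1,121,760)
After addition: salt = 1,121,760 + 35,500×33.5 = 2,311,010; volume = 43,700 m³
S = 2,311,010 / 43,700 = 52.8835 g/kg

52.88 g/kg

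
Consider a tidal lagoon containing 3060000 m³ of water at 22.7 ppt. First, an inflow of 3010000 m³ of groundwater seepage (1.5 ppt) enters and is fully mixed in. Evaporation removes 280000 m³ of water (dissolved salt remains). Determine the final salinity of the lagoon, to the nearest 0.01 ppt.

After mixing: salt = 3,060,000×22.7 + 3,010,000×1.5 = 73,977,000; volume = 6,070,000 m³
After evaporation: salt unchanged = 73,977,000; volume = 6,070,000 − 280,000 = 5,790,000 m³
S = 73,977,000 / 5,790,000 = 12.7767 ppt

12.78 ppt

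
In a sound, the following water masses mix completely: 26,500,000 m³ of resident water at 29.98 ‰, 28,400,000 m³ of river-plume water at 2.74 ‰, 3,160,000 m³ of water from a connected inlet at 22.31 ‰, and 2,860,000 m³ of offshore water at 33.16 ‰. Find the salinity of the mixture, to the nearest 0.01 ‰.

17.03 ‰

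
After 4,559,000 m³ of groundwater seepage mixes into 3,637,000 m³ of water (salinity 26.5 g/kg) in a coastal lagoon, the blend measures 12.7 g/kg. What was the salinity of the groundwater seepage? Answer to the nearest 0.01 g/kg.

1.69 g/kg

Salt balance: 3,637,000×26.5 + 4,559,000×S = 8,196,000×12.7
96,380,500 + 4,559,000·S = 104,089,200
S = (104,089,200 − 96,380,500) / 4,559,000 = 1.6909 g/kg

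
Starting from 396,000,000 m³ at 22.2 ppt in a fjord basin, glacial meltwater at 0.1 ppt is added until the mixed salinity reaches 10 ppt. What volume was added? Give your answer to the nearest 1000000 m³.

Salt balance: 396,000,000×22.2 + V×0.1 = (396,000,000+V)×10
8,791,200,000 + 0.1V = 3,960,000,000 + 10V
4,831,200,000 = 9.9V
V = 488,000,000 m³

488000000 m³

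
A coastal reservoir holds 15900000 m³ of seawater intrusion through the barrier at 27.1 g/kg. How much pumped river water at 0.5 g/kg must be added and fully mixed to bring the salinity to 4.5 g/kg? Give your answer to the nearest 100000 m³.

Salt balance: 15,900,000×27.1 + V×0.5 = (15,900,000+V)×4.5
430,890,000 + 0.5V = 71,550,000 + 4.5V
359,340,000 = 4V
V = 89,835,000 m³

89800000 m³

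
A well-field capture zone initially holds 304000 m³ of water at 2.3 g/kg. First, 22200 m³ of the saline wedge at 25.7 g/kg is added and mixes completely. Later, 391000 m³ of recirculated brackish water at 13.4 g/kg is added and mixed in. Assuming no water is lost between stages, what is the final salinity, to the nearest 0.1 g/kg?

Weighted by volume,
Initial salt = 304,000×2.3 = 699,200
After stage 1: salt = 699,200 + 22,200×25.7 = 1,269,740; volume = 326,200 m³; S = 3.893 g/kg
After stage 2: salt = 1,269,740 + 391,000×13.4 = 6,509,140; volume = 717,200 m³
S = 6,509,140 / 717,200 = 9.0758 g/kg

9.1 g/kg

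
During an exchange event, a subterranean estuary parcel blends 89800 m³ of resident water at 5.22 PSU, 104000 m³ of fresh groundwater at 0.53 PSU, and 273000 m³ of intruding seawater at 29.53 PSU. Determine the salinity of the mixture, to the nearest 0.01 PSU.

18.39 PSU

Weighted by volume,
salt = 89,800×5.22 + 104,000×0.53 + 273,000×29.53 = 468,756 + 55,120 + 8,061,690 = 8,585,566
volume = 89,800 + 104,000 + 273,000 = 466,800 m³
S = 8,585,566 / 466,800 = 18.3924 PSU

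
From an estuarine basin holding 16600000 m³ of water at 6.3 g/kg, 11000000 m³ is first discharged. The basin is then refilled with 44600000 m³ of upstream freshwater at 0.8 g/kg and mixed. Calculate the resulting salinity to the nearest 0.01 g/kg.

Remaining after removal: 5,600,000 m³ at 6.3 g/kg (salt = 35,280,000)
After addition: salt = 35,280,000 + 44,600,000×0.8 = 70,960,000; volume = 50,200,000 m³
S = 70,960,000 / 50,200,000 = 1.4135 g/kg

1.41 g/kg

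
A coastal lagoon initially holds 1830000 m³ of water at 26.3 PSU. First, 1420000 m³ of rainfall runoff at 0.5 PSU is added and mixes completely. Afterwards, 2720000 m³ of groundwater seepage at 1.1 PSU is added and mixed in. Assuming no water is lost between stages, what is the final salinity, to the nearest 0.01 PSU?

8.68 PSU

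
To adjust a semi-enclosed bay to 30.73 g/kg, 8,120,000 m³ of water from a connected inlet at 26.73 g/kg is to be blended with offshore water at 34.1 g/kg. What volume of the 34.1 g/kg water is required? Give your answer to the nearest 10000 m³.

9640000 m³

Salt balance: 8,120,000×26.73 + V×34.1 = (8,120,000+V)×30.73
217,047,600 + 34.1V = 249,527,600 + 30.73V
32,480,000 = 3.37V
V = 9,637,982.2 m³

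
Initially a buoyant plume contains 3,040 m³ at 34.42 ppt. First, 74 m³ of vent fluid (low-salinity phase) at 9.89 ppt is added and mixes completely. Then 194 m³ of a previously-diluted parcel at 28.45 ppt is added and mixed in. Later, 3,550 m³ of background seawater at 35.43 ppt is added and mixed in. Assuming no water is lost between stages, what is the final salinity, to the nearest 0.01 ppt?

Conserving salt mass:
Initial salt = 3,040×34.42 = 104,636.8
After stage 1: salt = 104,636.8 + 74×9.89 = 105,368.66; volume = 3,114 m³; S = 33.837 ppt
After stage 2: salt = 105,368.66 + 194×28.45 = 110,887.96; volume = 3,308 m³; S = 33.521 ppt
After stage 3: salt = 110,887.96 + 3,550×35.43 = 236,664.46; volume = 6,858 m³
S = 236,664.46 / 6,858 = 34.5093 ppt

34.51 ppt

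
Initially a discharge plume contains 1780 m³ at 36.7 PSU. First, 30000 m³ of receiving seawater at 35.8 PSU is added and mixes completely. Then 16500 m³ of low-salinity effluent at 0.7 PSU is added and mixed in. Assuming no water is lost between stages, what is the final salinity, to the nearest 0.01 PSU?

By conservation of dissolved salt,
Initial salt = 1,780×36.7 = 65,326
After stage 1: salt = 65,326 + 30,000×35.8 = 1,139,326; volume = 31,780 m³; S = 35.85 PSU
After stage 2: salt = 1,139,326 + 16,500×0.7 = 1,150,876; volume = 48,280 m³
S = 1,150,876 / 48,280 = 23.8375 PSU

23.84 PSU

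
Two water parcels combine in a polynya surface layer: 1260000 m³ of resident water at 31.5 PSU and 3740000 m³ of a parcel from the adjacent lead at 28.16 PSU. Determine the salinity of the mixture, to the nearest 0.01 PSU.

29.00 PSU

Mass of salt is conserved:
salt = 1,260,000×31.5 + 3,740,000×28.16 = 39,690,000 + 105,318,400 = 145,008,400
volume = 1,260,000 + 3,740,000 = 5,000,000 m³
S = 145,008,400 / 5,000,000 = 29.0017 PSU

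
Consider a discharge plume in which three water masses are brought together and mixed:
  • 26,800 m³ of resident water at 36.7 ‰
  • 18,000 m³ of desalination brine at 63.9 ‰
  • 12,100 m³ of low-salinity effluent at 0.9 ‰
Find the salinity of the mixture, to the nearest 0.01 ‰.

37.69 ‰

Conserving salt mass:
salt = 26,800×36.7 + 18,000×63.9 + 12,100×0.9 = 983,560 + 1,150,200 + 10,890 = 2,144,650
volume = 26,800 + 18,000 + 12,100 = 56,900 m³
S = 2,144,650 / 56,900 = 37.6916 ‰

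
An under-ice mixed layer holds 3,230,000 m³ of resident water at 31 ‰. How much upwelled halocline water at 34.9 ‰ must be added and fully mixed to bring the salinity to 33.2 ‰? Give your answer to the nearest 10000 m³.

Salt balance: 3,230,000×31 + V×34.9 = (3,230,000+V)×33.2
100,130,000 + 34.9V = 107,236,000 + 33.2V
7,106,000 = 1.7V
V = 4,180,000 m³

4180000 m³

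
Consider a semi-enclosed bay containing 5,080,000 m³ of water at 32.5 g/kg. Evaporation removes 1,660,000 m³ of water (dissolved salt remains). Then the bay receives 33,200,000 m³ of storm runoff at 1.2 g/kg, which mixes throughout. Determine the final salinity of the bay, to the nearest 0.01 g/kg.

5.60 g/kg

After evaporation: salt = 5,080,000×32.5 = 165,100,000; volume = 5,080,000 − 1,660,000 = 3,420,000 m³
After mixing: salt = 165,100,000 + 33,200,000×1.2 = 204,940,000; volume = 3,420,000 + 33,200,000 = 36,620,000 m³
S = 204,940,000 / 36,620,000 = 5.5964 g/kg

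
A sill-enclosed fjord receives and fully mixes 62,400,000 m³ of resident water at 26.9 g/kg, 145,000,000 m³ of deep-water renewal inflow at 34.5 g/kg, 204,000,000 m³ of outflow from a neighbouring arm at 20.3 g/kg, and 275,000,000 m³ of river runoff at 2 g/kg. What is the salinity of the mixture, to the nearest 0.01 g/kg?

16.57 g/kg

Total salt / total volume:
salt = 62,400,000×26.9 + 145,000,000×34.5 + 204,000,000×20.3 + 275,000,000×2 = 1,678,560,000 + 5,002,500,000 + 4,141,200,000 + 550,000,000 = 11,372,260,000
volume = 62,400,000 + 145,000,000 + 204,000,000 + 275,000,000 = 686,400,000 m³
S = 11,372,260,000 / 686,400,000 = 16.568 g/kg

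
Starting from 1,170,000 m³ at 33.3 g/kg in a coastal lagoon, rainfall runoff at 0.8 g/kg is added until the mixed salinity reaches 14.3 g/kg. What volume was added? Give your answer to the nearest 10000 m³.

1650000 m³

Salt balance: 1,170,000×33.3 + V×0.8 = (1,170,000+V)×14.3
38,961,000 + 0.8V = 16,731,000 + 14.3V
22,230,000 = 13.5V
V = 1,646,666.67 m³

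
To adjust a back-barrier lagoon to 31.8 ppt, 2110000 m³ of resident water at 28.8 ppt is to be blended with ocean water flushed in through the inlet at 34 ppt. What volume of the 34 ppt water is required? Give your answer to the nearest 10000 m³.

2880000 m³

Salt balance: 2,110,000×28.8 + V×34 = (2,110,000+V)×31.8
60,768,000 + 34V = 67,098,000 + 31.8V
6,330,000 = 2.2V
V = 2,877,272.73 m³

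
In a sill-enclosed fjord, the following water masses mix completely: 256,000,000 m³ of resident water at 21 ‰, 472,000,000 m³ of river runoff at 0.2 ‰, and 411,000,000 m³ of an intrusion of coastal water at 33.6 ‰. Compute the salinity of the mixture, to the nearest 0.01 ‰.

16.93 ‰

Total salt / total volume:
salt = 256,000,000×21 + 472,000,000×0.2 + 411,000,000×33.6 = 5,376,000,000 + 94,400,000 + 13,809,600,000 = 19,280,000,000
volume = 256,000,000 + 472,000,000 + 411,000,000 = 1,139,000,000 m³
S = 19,280,000,000 / 1,139,000,000 = 16.9271 ‰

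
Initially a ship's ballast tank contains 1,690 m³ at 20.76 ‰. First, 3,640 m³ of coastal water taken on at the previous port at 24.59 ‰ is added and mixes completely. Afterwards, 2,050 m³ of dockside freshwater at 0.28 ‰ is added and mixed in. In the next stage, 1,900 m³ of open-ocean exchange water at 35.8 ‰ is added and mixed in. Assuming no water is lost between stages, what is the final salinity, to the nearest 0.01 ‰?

Conserving salt mass:
Initial salt = 1,690×20.76 = 35,084.4
After stage 1: salt = 35,084.4 + 3,640×24.59 = 124,592; volume = 5,330 m³; S = 23.376 ‰
After stage 2: salt = 124,592 + 2,050×0.28 = 125,166; volume = 7,380 m³; S = 16.96 ‰
After stage 3: salt = 125,166 + 1,900×35.8 = 193,186; volume = 9,280 m³
S = 193,186 / 9,280 = 20.8175 ‰

20.82 ‰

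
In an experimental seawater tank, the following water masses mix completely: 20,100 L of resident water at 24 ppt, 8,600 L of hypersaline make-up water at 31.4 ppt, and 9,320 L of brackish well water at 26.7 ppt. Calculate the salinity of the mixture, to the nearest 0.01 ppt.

By conservation of dissolved salt,
salt = 20,100×24 + 8,600×31.4 + 9,320×26.7 = 482,400 + 270,040 + 248,844 = 1,001,284
volume = 20,100 + 8,600 + 9,320 = 38,020 L
S = 1,001,284 / 38,020 = 26.3357 ppt

26.34 ppt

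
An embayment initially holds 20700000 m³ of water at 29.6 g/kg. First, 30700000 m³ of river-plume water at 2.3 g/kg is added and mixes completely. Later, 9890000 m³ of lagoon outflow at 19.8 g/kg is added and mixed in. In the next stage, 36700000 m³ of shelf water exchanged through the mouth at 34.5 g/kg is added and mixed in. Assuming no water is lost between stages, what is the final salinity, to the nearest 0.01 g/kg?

Conserving salt mass:
Initial salt = 20,700,000×29.6 = 612,720,000
After stage 1: salt = 612,720,000 + 30,700,000×2.3 = 683,330,000; volume = 51,400,000 m³; S = 13.294 g/kg
After stage 2: salt = 683,330,000 + 9,890,000×19.8 = 879,152,000; volume = 61,290,000 m³; S = 14.344 g/kg
After stage 3: salt = 879,152,000 + 36,700,000×34.5 = 2,145,302,000; volume = 97,990,000 m³
S = 2,145,302,000 / 97,990,000 = 21.8931 g/kg

21.89 g/kg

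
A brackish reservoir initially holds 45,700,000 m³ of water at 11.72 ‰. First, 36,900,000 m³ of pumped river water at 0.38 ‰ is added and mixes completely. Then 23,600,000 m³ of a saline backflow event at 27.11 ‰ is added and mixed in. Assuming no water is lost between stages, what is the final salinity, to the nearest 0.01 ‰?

11.20 ‰

Conserving salt mass:
Initial salt = 45,700,000×11.72 = 535,604,000
After stage 1: salt = 535,604,000 + 36,900,000×0.38 = 549,626,000; volume = 82,600,000 m³; S = 6.654 ‰
After stage 2: salt = 549,626,000 + 23,600,000×27.11 = 1,189,422,000; volume = 106,200,000 m³
S = 1,189,422,000 / 106,200,000 = 11.1998 ‰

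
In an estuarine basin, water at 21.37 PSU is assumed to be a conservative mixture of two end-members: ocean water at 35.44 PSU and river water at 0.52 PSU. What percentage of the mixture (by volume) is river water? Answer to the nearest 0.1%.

40.3%

Let f be the freshwater fraction. Salt balance per unit volume:
f×0.52 + (1−f)×35.44 = 21.37
f = (35.44 − 21.37) / (35.44 − 0.52) = 14.07/34.92 = 0.4029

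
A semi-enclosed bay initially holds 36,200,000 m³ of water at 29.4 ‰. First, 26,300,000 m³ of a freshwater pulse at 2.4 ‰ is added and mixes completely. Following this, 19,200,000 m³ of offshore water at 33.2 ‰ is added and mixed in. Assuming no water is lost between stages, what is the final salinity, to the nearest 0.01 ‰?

Weighted by volume,
Initial salt = 36,200,000×29.4 = 1,064,280,000
After stage 1: salt = 1,064,280,000 + 26,300,000×2.4 = 1,127,400,000; volume = 62,500,000 m³; S = 18.038 ‰
After stage 2: salt = 1,127,400,000 + 19,200,000×33.2 = 1,764,840,000; volume = 81,700,000 m³
S = 1,764,840,000 / 81,700,000 = 21.6015 ‰

21.60 ‰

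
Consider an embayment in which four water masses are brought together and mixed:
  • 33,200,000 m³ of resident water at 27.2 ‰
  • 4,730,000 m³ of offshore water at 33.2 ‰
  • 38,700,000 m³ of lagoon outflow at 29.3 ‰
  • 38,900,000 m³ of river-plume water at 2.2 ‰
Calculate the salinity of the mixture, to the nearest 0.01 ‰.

Weighted by volume,
salt = 33,200,000×27.2 + 4,730,000×33.2 + 38,700,000×29.3 + 38,900,000×2.2 = 903,040,000 + 157,036,000 + 1,133,910,000 + 85,580,000 = 2,279,566,000
volume = 33,200,000 + 4,730,000 + 38,700,000 + 38,900,000 = 115,530,000 m³
S = 2,279,566,000 / 115,530,000 = 19.7314 ‰

19.73 ‰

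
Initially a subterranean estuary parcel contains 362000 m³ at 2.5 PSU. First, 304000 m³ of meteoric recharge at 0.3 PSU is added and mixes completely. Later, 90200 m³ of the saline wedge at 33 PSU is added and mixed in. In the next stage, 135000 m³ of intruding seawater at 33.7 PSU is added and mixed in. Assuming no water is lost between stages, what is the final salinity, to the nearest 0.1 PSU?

Conserving salt mass:
Initial salt = 362,000×2.5 = 905,000
After stage 1: salt = 905,000 + 304,000×0.3 = 996,200; volume = 666,000 m³; S = 1.496 PSU
After stage 2: salt = 996,200 + 90,200×33 = 3,972,800; volume = 756,200 m³; S = 5.254 PSU
After stage 3: salt = 3,972,800 + 135,000×33.7 = 8,522,300; volume = 891,200 m³
S = 8,522,300 / 891,200 = 9.5627 PSU

9.6 PSU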